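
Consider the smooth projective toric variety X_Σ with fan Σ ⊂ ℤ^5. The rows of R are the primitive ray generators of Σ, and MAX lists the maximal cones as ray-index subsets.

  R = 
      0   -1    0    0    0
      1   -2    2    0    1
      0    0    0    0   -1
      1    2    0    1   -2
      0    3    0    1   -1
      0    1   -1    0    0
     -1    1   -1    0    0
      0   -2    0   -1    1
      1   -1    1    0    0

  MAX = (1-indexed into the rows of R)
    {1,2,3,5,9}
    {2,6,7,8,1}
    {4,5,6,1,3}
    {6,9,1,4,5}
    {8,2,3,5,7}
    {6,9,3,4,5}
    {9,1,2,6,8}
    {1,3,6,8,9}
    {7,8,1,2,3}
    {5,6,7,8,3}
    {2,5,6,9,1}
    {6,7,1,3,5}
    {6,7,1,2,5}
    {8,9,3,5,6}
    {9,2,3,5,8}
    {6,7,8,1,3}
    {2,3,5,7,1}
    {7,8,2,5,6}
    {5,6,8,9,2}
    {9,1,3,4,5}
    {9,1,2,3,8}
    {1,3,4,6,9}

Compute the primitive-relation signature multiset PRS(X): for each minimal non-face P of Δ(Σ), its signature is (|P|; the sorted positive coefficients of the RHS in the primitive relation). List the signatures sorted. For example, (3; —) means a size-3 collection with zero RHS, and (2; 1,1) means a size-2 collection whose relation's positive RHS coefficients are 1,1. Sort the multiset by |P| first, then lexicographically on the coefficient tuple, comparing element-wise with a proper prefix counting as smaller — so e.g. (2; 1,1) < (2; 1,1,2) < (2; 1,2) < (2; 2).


Σ has 7 primitive collections:

  {7,9}:  v_{7} + v_{9} = 0  ⟹  sig = (2; —)
  {4,8}:  v_{4} + v_{8} = v_{3} + v_{6} + v_{9}  ⟹  sig = (2; 1,1,1)
  {4,7}:  v_{4} + v_{7} = v_{1} + v_{3} + v_{5} + v_{6}  ⟹  sig = (2; 1,1,1,1)
  {2,4}:  v_{2} + v_{4} = v_{1} + v_{5} + 2·v_{9}  ⟹  sig = (2; 1,1,2)
  {1,5,8}:  v_{1} + v_{5} + v_{8} = 0  ⟹  sig = (3; —)
  {2,3,6}:  v_{2} + v_{3} + v_{6} = v_{9}  ⟹  sig = (3; 1)
  {1,3,5,6,9}:  v_{1} + v_{3} + v_{5} + v_{6} + v_{9} = v_{4}  ⟹  sig = (5; 1)

Signatures (|P|; sorted positive RHS coefficients), sorted:
    |P|=2: 4 collections, coeffs (), (1,1,1), (1,1,1,1), (1,1,2)
    |P|=3: 2 collections, coeffs (), (1)
    |P|=5: 1 collection, coeffs (1)


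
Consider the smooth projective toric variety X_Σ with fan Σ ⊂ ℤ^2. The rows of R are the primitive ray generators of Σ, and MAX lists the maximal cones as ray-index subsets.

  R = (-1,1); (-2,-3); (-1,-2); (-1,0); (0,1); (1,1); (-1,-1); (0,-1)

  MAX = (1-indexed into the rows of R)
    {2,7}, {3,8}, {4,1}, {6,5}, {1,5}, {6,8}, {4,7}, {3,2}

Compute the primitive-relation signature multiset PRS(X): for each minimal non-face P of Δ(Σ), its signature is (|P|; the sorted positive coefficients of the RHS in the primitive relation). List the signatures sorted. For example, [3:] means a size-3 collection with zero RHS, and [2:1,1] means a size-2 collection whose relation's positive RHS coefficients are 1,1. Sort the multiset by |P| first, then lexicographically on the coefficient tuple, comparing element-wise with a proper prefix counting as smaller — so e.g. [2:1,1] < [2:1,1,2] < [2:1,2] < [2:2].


|primitive collections| = 20. Relations:

  {5,8}:  v_{5} + v_{8} = 0 ; sig = [2:]
  {6,7}:  v_{6} + v_{7} = 0 ; sig = [2:]
  {1,8}:  v_{1} + v_{8} = v_{4} ; sig = [2:1]
  {2,6}:  v_{2} + v_{6} = v_{3} ; sig = [2:1]
  {3,5}:  v_{3} + v_{5} = v_{7} ; sig = [2:1]
  {3,6}:  v_{3} + v_{6} = v_{8} ; sig = [2:1]
  {3,7}:  v_{3} + v_{7} = v_{2} ; sig = [2:1]
  {4,5}:  v_{4} + v_{5} = v_{1} ; sig = [2:1]
  {4,6}:  v_{4} + v_{6} = v_{5} ; sig = [2:1]
  {4,8}:  v_{4} + v_{8} = v_{7} ; sig = [2:1]
  {5,7}:  v_{5} + v_{7} = v_{4} ; sig = [2:1]
  {7,8}:  v_{7} + v_{8} = v_{3} ; sig = [2:1]
  {1,3}:  v_{1} + v_{3} = v_{4} + v_{7} ; sig = [2:1,1]
  {1,2}:  v_{1} + v_{2} = v_{4} + 2·v_{7} ; sig = [2:1,2]
  {1,6}:  v_{1} + v_{6} = 2·v_{5} ; sig = [2:2]
  {1,7}:  v_{1} + v_{7} = 2·v_{4} ; sig = [2:2]
  {2,5}:  v_{2} + v_{5} = 2·v_{7} ; sig = [2:2]
  {2,8}:  v_{2} + v_{8} = 2·v_{3} ; sig = [2:2]
  {3,4}:  v_{3} + v_{4} = 2·v_{7} ; sig = [2:2]
  {2,4}:  v_{2} + v_{4} = 3·v_{7} ; sig = [2:3]

Signatures (|P|; sorted positive RHS coefficients), sorted:
    |P|=2: 20 collections, coeffs (), (), (1), (1), (1), (1), (1), (1), (1), (1), (1), (1), (1,1), (1,2), (2), (2), (2), (2), (2), (3)


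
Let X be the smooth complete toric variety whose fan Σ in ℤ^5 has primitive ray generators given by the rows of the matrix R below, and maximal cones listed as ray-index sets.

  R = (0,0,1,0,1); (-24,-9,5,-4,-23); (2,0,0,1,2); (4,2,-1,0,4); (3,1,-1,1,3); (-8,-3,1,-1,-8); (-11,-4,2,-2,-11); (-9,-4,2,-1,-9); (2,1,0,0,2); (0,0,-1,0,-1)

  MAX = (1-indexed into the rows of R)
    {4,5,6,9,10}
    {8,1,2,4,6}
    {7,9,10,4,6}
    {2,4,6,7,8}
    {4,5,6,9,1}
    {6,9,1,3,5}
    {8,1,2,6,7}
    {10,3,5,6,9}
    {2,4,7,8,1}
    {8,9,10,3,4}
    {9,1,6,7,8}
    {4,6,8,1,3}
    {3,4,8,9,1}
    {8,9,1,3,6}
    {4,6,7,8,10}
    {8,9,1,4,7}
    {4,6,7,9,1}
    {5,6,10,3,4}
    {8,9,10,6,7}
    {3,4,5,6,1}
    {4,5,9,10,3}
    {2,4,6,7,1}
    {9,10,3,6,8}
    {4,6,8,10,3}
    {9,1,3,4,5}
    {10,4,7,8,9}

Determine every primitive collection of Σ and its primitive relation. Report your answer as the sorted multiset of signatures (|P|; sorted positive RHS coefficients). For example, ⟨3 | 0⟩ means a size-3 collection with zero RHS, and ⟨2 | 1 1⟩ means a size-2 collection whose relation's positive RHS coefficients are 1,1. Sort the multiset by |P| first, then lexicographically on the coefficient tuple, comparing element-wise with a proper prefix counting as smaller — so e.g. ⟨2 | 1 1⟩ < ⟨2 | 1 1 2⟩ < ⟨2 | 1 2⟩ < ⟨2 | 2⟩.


Δ(Σ) — 10 vertices, 11 min non-faces:

  • {1,10}:  v_{1} + v_{10} = 0  ⟹  sig = ⟨2 | 0⟩
  • {3,7}:  v_{3} + v_{7} = v_{8}  ⟹  sig = ⟨2 | 1⟩
  • {5,7}:  v_{5} + v_{7} = v_{6}  ⟹  sig = ⟨2 | 1⟩
  • {5,8}:  v_{5} + v_{8} = v_{3} + v_{6}  ⟹  sig = ⟨2 | 1 1⟩
  • {2,10}:  v_{2} + v_{10} = v_{4} + v_{6} + v_{7} + v_{8}  ⟹  sig = ⟨2 | 1 1 1 1⟩
  • {2,3}:  v_{2} + v_{3} = v_{1} + v_{4} + v_{6} + 2·v_{8}  ⟹  sig = ⟨2 | 1 1 1 2⟩
  • {2,5}:  v_{2} + v_{5} = v_{1} + v_{4} + 2·v_{6} + v_{8}  ⟹  sig = ⟨2 | 1 1 1 2⟩
  • {2,9}:  v_{2} + v_{9} = v_{1} + 2·v_{7}  ⟹  sig = ⟨2 | 1 2⟩
  • {3,4,6,9}:  v_{3} + v_{4} + v_{6} + v_{9} = 0  ⟹  sig = ⟨4 | 0⟩
  • {4,6,8,9}:  v_{4} + v_{6} + v_{8} + v_{9} = v_{7}  ⟹  sig = ⟨4 | 1⟩
  • {1,4,6,7,8}:  v_{1} + v_{4} + v_{6} + v_{7} + v_{8} = v_{2}  ⟹  sig = ⟨5 | 1⟩

Signatures (|P|; sorted positive RHS coefficients), sorted:
{ ⟨2 | 0⟩,  ⟨2 | 1⟩ ×2,  ⟨2 | 1 1⟩,  ⟨2 | 1 1 1 1⟩,  ⟨2 | 1 1 1 2⟩ ×2,  ⟨2 | 1 2⟩,  ⟨4 | 0⟩,  ⟨4 | 1⟩,  ⟨5 | 1⟩ }


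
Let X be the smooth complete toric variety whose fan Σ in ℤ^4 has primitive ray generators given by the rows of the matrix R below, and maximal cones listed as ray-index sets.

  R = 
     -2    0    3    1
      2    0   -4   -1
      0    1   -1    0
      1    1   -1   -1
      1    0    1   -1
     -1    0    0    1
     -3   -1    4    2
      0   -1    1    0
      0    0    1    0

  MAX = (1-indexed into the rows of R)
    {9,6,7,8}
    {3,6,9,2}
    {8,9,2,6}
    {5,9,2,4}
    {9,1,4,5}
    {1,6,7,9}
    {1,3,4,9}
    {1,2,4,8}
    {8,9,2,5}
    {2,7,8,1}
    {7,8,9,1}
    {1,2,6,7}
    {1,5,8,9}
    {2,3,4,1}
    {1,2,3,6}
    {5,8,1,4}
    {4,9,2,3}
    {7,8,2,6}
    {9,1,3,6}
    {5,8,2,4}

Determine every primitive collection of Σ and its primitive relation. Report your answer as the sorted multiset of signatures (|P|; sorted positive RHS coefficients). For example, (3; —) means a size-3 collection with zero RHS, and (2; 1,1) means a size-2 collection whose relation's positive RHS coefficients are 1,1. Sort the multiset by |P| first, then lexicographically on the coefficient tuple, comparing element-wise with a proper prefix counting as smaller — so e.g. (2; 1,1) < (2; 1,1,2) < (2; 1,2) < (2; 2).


12 collections generate NE(X_Σ); each relation:

  P = {3,8}:  v_{3} + v_{8} = 0  so sig = (2; —)
  P = {4,6}:  v_{4} + v_{6} = v_{3}  so sig = (2; 1)
  P = {4,7}:  v_{4} + v_{7} = v_{1}  so sig = (2; 1)
  P = {5,6}:  v_{5} + v_{6} = v_{9}  so sig = (2; 1)
  P = {3,5}:  v_{3} + v_{5} = v_{4} + v_{9}  so sig = (2; 1,1)
  P = {3,7}:  v_{3} + v_{7} = v_{1} + v_{6}  so sig = (2; 1,1)
  P = {5,7}:  v_{5} + v_{7} = v_{1} + v_{8} + v_{9}  so sig = (2; 1,1,1)
  P = {1,2,9}:  v_{1} + v_{2} + v_{9} = 0  so sig = (3; —)
  P = {1,6,8}:  v_{1} + v_{6} + v_{8} = v_{7}  so sig = (3; 1)
  P = {4,8,9}:  v_{4} + v_{8} + v_{9} = v_{5}  so sig = (3; 1)
  P = {1,2,5}:  v_{1} + v_{2} + v_{5} = v_{4} + v_{8}  so sig = (3; 1,1)
  P = {2,7,9}:  v_{2} + v_{7} + v_{9} = v_{6} + v_{8}  so sig = (3; 1,1)

Hence PRS(X_Σ) =
    (2; —)
    (2; 1)
    (2; 1)
    (2; 1)
    (2; 1,1)
    (2; 1,1)
    (2; 1,1,1)
    (3; —)
    (3; 1)
    (3; 1)
    (3; 1,1)
    (3; 1,1)


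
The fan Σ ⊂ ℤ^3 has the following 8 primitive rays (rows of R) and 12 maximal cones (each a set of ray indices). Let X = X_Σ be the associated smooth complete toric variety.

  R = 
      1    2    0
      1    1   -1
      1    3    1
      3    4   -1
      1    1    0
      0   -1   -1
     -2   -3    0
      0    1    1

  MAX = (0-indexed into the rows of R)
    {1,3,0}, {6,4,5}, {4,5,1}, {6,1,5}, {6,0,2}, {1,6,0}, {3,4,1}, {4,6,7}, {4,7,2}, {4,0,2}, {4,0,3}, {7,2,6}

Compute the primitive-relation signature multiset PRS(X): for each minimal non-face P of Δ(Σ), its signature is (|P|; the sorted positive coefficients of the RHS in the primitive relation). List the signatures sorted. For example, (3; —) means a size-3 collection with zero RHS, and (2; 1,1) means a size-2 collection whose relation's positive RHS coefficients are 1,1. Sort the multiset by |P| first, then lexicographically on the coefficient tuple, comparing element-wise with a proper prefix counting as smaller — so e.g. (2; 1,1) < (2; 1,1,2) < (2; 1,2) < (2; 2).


14 collections generate NE(X_Σ); each relation:

  P={5,7}:  v_{5} + v_{7} = 0  so sig = (2; —)
  P={0,5}:  v_{0} + v_{5} = v_{1}  so sig = (2; 1)
  P={0,7}:  v_{0} + v_{7} = v_{2}  so sig = (2; 1)
  P={1,7}:  v_{1} + v_{7} = v_{0}  so sig = (2; 1)
  P={2,5}:  v_{2} + v_{5} = v_{0}  so sig = (2; 1)
  P={3,6}:  v_{3} + v_{6} = v_{1}  so sig = (2; 1)
  P={3,5}:  v_{3} + v_{5} = 2·v_{1} + v_{4}  so sig = (2; 1,2)
  P={3,7}:  v_{3} + v_{7} = 2·v_{0} + v_{4}  so sig = (2; 1,2)
  P={2,3}:  v_{2} + v_{3} = 3·v_{0} + v_{4}  so sig = (2; 1,3)
  P={1,2}:  v_{1} + v_{2} = 2·v_{0}  so sig = (2; 2)
  P={0,4,6}:  v_{0} + v_{4} + v_{6} = 0  so sig = (3; —)
  P={0,1,4}:  v_{0} + v_{1} + v_{4} = v_{3}  so sig = (3; 1)
  P={1,4,6}:  v_{1} + v_{4} + v_{6} = v_{5}  so sig = (3; 1)
  P={2,4,6}:  v_{2} + v_{4} + v_{6} = v_{7}  so sig = (3; 1)

Signatures (|P|; sorted positive RHS coefficients), sorted:
    (2; —)
    (2; 1)
    (2; 1)
    (2; 1)
    (2; 1)
    (2; 1)
    (2; 1,2)
    (2; 1,2)
    (2; 1,3)
    (2; 2)
    (3; —)
    (3; 1)
    (3; 1)
    (3; 1)


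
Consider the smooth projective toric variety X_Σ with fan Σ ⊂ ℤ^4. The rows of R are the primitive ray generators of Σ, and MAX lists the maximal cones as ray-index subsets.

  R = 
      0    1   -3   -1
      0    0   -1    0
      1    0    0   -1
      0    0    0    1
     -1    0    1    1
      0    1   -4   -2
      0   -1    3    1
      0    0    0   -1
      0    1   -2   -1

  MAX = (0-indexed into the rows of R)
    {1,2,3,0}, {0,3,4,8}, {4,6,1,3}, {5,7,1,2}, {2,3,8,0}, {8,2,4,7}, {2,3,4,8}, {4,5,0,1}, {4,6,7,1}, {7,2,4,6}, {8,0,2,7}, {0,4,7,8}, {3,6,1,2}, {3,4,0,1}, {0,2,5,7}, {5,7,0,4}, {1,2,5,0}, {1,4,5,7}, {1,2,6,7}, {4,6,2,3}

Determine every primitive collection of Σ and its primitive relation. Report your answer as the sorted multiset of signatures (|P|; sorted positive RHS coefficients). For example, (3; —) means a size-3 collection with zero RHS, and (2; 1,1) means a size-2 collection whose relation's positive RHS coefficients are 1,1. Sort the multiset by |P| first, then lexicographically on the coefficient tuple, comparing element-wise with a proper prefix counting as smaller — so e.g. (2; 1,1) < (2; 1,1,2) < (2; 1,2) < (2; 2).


Δ(Σ) — 9 vertices, 11 min non-faces:

  P={0,6}:  v_{0} + v_{6} = 0  ⟹  sig = (2; —)
  P={3,7}:  v_{3} + v_{7} = 0  ⟹  sig = (2; —)
  P={1,8}:  v_{1} + v_{8} = v_{0}  ⟹  sig = (2; 1)
  P={3,5}:  v_{3} + v_{5} = v_{0} + v_{1}  ⟹  sig = (2; 1,1)
  P={5,6}:  v_{5} + v_{6} = v_{1} + v_{7}  ⟹  sig = (2; 1,1)
  P={6,8}:  v_{6} + v_{8} = v_{2} + v_{4}  ⟹  sig = (2; 1,1)
  P={5,8}:  v_{5} + v_{8} = 2·v_{0} + v_{7}  ⟹  sig = (2; 1,2)
  P={1,2,4}:  v_{1} + v_{2} + v_{4} = 0  ⟹  sig = (3; —)
  P={0,1,7}:  v_{0} + v_{1} + v_{7} = v_{5}  ⟹  sig = (3; 1)
  P={0,2,4}:  v_{0} + v_{2} + v_{4} = v_{8}  ⟹  sig = (3; 1)
  P={2,4,5}:  v_{2} + v_{4} + v_{5} = v_{0} + v_{7}  ⟹  sig = (3; 1,1)

Sorted signature multiset PRS(X):
    (2; —)
    (2; —)
    (2; 1)
    (2; 1,1)
    (2; 1,1)
    (2; 1,1)
    (2; 1,2)
    (3; —)
    (3; 1)
    (3; 1)
    (3; 1,1)


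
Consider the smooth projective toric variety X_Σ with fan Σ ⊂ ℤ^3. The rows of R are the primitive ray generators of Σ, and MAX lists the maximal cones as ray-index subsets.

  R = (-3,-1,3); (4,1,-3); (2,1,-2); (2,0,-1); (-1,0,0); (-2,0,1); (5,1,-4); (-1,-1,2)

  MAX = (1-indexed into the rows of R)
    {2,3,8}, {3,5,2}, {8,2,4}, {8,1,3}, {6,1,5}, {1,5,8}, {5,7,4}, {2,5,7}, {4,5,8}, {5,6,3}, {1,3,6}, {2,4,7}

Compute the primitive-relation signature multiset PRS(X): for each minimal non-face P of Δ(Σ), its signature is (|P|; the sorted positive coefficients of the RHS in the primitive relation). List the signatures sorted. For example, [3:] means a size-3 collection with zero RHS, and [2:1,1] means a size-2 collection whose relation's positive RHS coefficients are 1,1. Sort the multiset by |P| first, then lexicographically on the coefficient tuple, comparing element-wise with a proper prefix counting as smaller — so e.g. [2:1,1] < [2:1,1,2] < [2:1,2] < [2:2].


The 14 primitive collections of Σ (r=8, n=3):

  P = {4,6}:  v_{4} + v_{6} = 0  ⇒ sig = [2:]
  P = {1,4}:  v_{1} + v_{4} = v_{8}  ⇒ sig = [2:1]
  P = {1,7}:  v_{1} + v_{7} = v_{4}  ⇒ sig = [2:1]
  P = {2,6}:  v_{2} + v_{6} = v_{3}  ⇒ sig = [2:1]
  P = {3,4}:  v_{3} + v_{4} = v_{2}  ⇒ sig = [2:1]
  P = {6,8}:  v_{6} + v_{8} = v_{1}  ⇒ sig = [2:1]
  P = {1,2}:  v_{1} + v_{2} = v_{3} + v_{8}  ⇒ sig = [2:1,1]
  P = {6,7}:  v_{6} + v_{7} = v_{2} + v_{5}  ⇒ sig = [2:1,1]
  P = {3,7}:  v_{3} + v_{7} = 2·v_{2} + v_{5}  ⇒ sig = [2:1,2]
  P = {7,8}:  v_{7} + v_{8} = 2·v_{4}  ⇒ sig = [2:2]
  P = {3,5,8}:  v_{3} + v_{5} + v_{8} = 0  ⇒ sig = [3:]
  P = {1,3,5}:  v_{1} + v_{3} + v_{5} = v_{6}  ⇒ sig = [3:1]
  P = {2,4,5}:  v_{2} + v_{4} + v_{5} = v_{7}  ⇒ sig = [3:1]
  P = {2,5,8}:  v_{2} + v_{5} + v_{8} = v_{4}  ⇒ sig = [3:1]

Sorted signature multiset PRS(X):
{ [2:],  [2:1] ×5,  [2:1,1] ×2,  [2:1,2],  [2:2],  [3:],  [3:1] ×3 }


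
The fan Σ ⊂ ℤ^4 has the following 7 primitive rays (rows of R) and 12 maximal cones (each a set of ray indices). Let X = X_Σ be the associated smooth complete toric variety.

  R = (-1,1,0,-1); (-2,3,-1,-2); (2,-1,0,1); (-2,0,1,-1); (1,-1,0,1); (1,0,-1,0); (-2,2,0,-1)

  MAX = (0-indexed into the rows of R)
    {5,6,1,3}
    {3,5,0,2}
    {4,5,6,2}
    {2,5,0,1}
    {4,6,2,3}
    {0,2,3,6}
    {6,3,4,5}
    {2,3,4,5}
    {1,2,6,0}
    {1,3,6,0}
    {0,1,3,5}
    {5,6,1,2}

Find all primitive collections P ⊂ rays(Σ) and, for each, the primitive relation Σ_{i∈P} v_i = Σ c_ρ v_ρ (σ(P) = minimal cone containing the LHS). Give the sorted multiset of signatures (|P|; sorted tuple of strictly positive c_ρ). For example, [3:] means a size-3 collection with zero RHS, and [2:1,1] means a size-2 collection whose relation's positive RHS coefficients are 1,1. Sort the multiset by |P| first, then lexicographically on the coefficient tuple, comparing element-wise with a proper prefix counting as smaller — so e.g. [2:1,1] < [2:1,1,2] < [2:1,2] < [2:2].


5 minimal non-faces of Δ(Σ) (on 7 rays):

  P = {0,4}:  v_{0} + v_{4} = 0 — sig = [2:]
  P = {1,4}:  v_{1} + v_{4} = v_{5} + v_{6} — sig = [2:1,1]
  P = {0,5,6}:  v_{0} + v_{5} + v_{6} = v_{1} — sig = [3:1]
  P = {1,2,3}:  v_{1} + v_{2} + v_{3} = 2·v_{0} — sig = [3:2]
  P = {2,3,5,6}:  v_{2} + v_{3} + v_{5} + v_{6} = v_{0} — sig = [4:1]

Signatures (|P|; sorted positive RHS coefficients), sorted:
{ [2:],  [2:1,1],  [3:1],  [3:2],  [4:1] }


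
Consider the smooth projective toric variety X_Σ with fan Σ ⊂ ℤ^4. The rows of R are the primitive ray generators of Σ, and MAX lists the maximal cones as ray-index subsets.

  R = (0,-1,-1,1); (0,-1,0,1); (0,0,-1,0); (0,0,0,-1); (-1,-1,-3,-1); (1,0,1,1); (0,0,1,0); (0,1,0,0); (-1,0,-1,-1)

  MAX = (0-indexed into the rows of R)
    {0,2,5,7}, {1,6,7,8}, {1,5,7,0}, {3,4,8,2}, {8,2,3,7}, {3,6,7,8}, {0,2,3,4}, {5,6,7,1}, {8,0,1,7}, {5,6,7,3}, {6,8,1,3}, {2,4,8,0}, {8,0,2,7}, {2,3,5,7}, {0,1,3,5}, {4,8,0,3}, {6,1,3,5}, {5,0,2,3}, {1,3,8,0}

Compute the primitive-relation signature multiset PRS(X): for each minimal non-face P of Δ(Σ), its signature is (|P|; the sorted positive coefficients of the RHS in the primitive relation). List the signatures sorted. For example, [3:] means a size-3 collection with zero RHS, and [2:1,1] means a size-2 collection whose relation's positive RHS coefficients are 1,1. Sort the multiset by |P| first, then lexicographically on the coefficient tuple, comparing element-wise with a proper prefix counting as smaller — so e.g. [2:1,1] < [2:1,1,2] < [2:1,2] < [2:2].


The 11 primitive collections of Σ (r=9, n=4):

  P = {2,6}:  v_{2} + v_{6} = 0 ; sig = [2:]
  P = {5,8}:  v_{5} + v_{8} = 0 ; sig = [2:]
  P = {0,6}:  v_{0} + v_{6} = v_{1} ; sig = [2:1]
  P = {1,2}:  v_{1} + v_{2} = v_{0} ; sig = [2:1]
  P = {4,5}:  v_{4} + v_{5} = v_{0} + v_{2} + v_{3} ; sig = [2:1,1,1]
  P = {4,6}:  v_{4} + v_{6} = v_{0} + v_{3} + v_{8} ; sig = [2:1,1,1]
  P = {1,4}:  v_{1} + v_{4} = 2·v_{0} + v_{3} + v_{8} ; sig = [2:1,1,2]
  P = {4,7}:  v_{4} + v_{7} = 2·v_{2} + v_{8} ; sig = [2:1,2]
  P = {1,3,7}:  v_{1} + v_{3} + v_{7} = 0 ; sig = [3:]
  P = {0,3,7}:  v_{0} + v_{3} + v_{7} = v_{2} ; sig = [3:1]
  P = {0,2,3,8}:  v_{0} + v_{2} + v_{3} + v_{8} = v_{4} ; sig = [4:1]

so the primitive-relation signature multiset is
    [2:]
    [2:]
    [2:1]
    [2:1]
    [2:1,1,1]
    [2:1,1,1]
    [2:1,1,2]
    [2:1,2]
    [3:]
    [3:1]
    [4:1]


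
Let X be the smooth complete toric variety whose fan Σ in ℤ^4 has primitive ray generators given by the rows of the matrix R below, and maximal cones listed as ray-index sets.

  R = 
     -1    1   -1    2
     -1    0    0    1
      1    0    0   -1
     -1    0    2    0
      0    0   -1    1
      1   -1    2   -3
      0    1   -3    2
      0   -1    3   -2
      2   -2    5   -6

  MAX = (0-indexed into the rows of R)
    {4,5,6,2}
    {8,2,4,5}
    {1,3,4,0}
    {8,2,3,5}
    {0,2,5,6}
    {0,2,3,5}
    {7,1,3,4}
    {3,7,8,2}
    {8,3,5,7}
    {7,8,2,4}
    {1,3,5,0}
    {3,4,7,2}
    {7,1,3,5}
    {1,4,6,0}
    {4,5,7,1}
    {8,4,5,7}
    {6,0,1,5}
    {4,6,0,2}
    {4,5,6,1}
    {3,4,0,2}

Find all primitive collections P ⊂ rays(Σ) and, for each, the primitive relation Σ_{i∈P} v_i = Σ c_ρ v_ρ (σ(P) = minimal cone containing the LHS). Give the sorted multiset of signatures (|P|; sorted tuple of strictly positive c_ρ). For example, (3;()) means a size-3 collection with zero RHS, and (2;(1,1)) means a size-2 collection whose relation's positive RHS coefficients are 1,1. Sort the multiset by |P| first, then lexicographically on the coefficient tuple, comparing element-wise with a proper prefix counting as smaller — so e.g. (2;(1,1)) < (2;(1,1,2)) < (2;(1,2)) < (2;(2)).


The 11 primitive collections of Σ (r=9, n=4):

  {1,2}:  v_{1} + v_{2} = 0  ⇒ sig = (2;())
  {6,7}:  v_{6} + v_{7} = 0  ⇒ sig = (2;())
  {0,7}:  v_{0} + v_{7} = v_{3}  ⇒ sig = (2;(1))
  {3,6}:  v_{3} + v_{6} = v_{0}  ⇒ sig = (2;(1))
  {1,8}:  v_{1} + v_{8} = v_{5} + v_{7}  ⇒ sig = (2;(1,1))
  {6,8}:  v_{6} + v_{8} = v_{2} + v_{5}  ⇒ sig = (2;(1,1))
  {0,8}:  v_{0} + v_{8} = v_{2} + v_{3} + v_{5}  ⇒ sig = (2;(1,1,1))
  {0,4,5}:  v_{0} + v_{4} + v_{5} = 0  ⇒ sig = (3;())
  {2,5,7}:  v_{2} + v_{5} + v_{7} = v_{8}  ⇒ sig = (3;(1))
  {3,4,5}:  v_{3} + v_{4} + v_{5} = v_{7}  ⇒ sig = (3;(1))
  {3,4,8}:  v_{3} + v_{4} + v_{8} = v_{2} + 2·v_{7}  ⇒ sig = (3;(1,2))

Signatures (|P|; sorted positive RHS coefficients), sorted:
    |P|=2: 7 collections, coeffs (), (), (1), (1), (1,1), (1,1), (1,1,1)
    |P|=3: 4 collections, coeffs (), (1), (1), (1,2)


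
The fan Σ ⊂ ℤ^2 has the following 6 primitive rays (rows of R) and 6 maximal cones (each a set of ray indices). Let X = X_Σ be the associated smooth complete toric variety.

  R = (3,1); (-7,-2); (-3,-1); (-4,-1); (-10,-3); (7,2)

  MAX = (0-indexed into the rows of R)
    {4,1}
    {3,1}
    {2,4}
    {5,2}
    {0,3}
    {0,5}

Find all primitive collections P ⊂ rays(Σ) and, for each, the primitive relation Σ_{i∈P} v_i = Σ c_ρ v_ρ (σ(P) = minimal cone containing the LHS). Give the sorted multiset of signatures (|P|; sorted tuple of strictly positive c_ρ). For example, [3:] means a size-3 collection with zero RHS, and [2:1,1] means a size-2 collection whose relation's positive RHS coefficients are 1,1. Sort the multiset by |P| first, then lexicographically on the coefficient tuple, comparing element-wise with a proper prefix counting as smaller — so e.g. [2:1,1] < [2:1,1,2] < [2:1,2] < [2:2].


Δ(Σ) — 6 vertices, 9 min non-faces:

  • {0,2}:  v_{0} + v_{2} = 0  →  sig = [2:]
  • {1,5}:  v_{1} + v_{5} = 0  →  sig = [2:]
  • {0,1}:  v_{0} + v_{1} = v_{3}  →  sig = [2:1]
  • {0,4}:  v_{0} + v_{4} = v_{1}  →  sig = [2:1]
  • {1,2}:  v_{1} + v_{2} = v_{4}  →  sig = [2:1]
  • {2,3}:  v_{2} + v_{3} = v_{1}  →  sig = [2:1]
  • {3,5}:  v_{3} + v_{5} = v_{0}  →  sig = [2:1]
  • {4,5}:  v_{4} + v_{5} = v_{2}  →  sig = [2:1]
  • {3,4}:  v_{3} + v_{4} = 2·v_{1}  →  sig = [2:2]

Signatures (|P|; sorted positive RHS coefficients), sorted:
[[2:], [2:], [2:1], [2:1], [2:1], [2:1], [2:1], [2:1], [2:2]]


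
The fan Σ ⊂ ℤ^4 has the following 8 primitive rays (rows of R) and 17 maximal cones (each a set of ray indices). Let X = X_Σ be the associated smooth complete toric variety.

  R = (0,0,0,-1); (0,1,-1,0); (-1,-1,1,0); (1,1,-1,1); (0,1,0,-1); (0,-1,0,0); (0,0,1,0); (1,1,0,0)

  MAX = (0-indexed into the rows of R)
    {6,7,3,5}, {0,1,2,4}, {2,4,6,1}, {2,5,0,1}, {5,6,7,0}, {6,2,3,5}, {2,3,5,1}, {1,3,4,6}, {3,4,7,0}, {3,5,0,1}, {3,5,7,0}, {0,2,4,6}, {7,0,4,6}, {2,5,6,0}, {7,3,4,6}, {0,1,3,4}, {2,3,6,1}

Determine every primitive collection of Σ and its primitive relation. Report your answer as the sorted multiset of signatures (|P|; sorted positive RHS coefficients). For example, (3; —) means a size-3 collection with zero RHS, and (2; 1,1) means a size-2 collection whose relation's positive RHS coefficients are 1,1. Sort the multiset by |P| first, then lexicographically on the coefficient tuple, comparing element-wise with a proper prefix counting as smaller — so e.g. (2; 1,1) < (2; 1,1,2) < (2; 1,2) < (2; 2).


8 collections generate NE(X_Σ); each relation:

  P={2,7}:  v_{2} + v_{7} = v_{6} — sig = (2; 1)
  P={4,5}:  v_{4} + v_{5} = v_{0} — sig = (2; 1)
  P={1,7}:  v_{1} + v_{7} = v_{3} + v_{4} — sig = (2; 1,1)
  P={0,2,3}:  v_{0} + v_{2} + v_{3} = 0 — sig = (3; —)
  P={1,5,6}:  v_{1} + v_{5} + v_{6} = 0 — sig = (3; —)
  P={0,1,6}:  v_{0} + v_{1} + v_{6} = v_{4} — sig = (3; 1)
  P={0,3,6}:  v_{0} + v_{3} + v_{6} = v_{7} — sig = (3; 1)
  P={2,3,4}:  v_{2} + v_{3} + v_{4} = v_{1} + v_{6} — sig = (3; 1,1)

so the primitive-relation signature multiset is
    (2; 1)
    (2; 1)
    (2; 1,1)
    (3; —)
    (3; —)
    (3; 1)
    (3; 1)
    (3; 1,1)


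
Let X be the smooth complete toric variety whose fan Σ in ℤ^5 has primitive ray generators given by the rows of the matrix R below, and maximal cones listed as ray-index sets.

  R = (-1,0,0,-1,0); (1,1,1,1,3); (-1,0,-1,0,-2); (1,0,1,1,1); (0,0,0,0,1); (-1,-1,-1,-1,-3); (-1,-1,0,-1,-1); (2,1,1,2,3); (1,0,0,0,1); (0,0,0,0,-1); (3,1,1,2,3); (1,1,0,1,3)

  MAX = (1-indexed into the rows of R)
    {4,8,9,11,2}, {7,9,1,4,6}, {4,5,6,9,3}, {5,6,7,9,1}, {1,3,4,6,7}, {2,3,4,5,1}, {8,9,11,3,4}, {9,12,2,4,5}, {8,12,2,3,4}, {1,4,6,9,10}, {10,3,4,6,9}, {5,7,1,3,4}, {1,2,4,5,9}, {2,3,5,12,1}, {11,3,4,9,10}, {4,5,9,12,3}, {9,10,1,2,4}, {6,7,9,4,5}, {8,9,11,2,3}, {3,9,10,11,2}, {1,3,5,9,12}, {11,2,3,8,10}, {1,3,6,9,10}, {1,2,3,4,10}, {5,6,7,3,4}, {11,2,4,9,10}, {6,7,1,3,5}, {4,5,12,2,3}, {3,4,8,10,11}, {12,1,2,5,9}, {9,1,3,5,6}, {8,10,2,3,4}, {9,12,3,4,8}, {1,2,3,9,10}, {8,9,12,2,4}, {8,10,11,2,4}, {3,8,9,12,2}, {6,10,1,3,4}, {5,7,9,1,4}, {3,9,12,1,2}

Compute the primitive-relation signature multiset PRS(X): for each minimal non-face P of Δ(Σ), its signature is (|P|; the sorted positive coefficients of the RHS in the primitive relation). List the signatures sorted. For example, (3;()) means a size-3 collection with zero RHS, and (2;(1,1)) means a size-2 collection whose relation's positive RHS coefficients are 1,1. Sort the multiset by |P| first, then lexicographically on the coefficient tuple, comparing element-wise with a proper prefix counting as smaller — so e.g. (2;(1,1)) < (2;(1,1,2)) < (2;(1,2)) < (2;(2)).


Minimal non-faces — 24 found among 12 rays, 40 max cones:

  P={2,6}:  v_{2} + v_{6} = 0  ⇒ sig = (2;())
  P={5,10}:  v_{5} + v_{10} = 0  ⇒ sig = (2;())
  P={1,8}:  v_{1} + v_{8} = v_{2}  ⇒ sig = (2;(1))
  P={5,8}:  v_{5} + v_{8} = v_{4} + v_{12}  ⇒ sig = (2;(1,1))
  P={5,11}:  v_{5} + v_{11} = v_{8} + v_{9}  ⇒ sig = (2;(1,1))
  P={7,8}:  v_{7} + v_{8} = v_{4} + v_{5}  ⇒ sig = (2;(1,1))
  P={7,11}:  v_{7} + v_{11} = v_{4} + v_{9}  ⇒ sig = (2;(1,1))
  P={1,11}:  v_{1} + v_{11} = v_{2} + v_{9} + v_{10}  ⇒ sig = (2;(1,1,1))
  P={2,7}:  v_{2} + v_{7} = v_{1} + v_{4} + v_{5}  ⇒ sig = (2;(1,1,1))
  P={6,8}:  v_{6} + v_{8} = v_{3} + v_{4} + v_{9}  ⇒ sig = (2;(1,1,1))
  P={6,12}:  v_{6} + v_{12} = v_{3} + v_{5} + v_{9}  ⇒ sig = (2;(1,1,1))
  P={7,10}:  v_{7} + v_{10} = v_{1} + v_{4} + v_{6}  ⇒ sig = (2;(1,1,1))
  P={10,12}:  v_{10} + v_{12} = v_{2} + v_{3} + v_{9}  ⇒ sig = (2;(1,1,1))
  P={6,11}:  v_{6} + v_{11} = v_{3} + v_{4} + 2·v_{9} + v_{10}  ⇒ sig = (2;(1,1,1,2))
  P={11,12}:  v_{11} + v_{12} = v_{2} + v_{3} + v_{8} + 2·v_{9}  ⇒ sig = (2;(1,1,1,2))
  P={7,12}:  v_{7} + v_{12} = 2·v_{5}  ⇒ sig = (2;(2))
  P={8,9,10}:  v_{8} + v_{9} + v_{10} = v_{11}  ⇒ sig = (3;(1))
  P={1,4,12}:  v_{1} + v_{4} + v_{12} = v_{2} + v_{5}  ⇒ sig = (3;(1,1))
  P={3,7,9}:  v_{3} + v_{7} + v_{9} = v_{5} + v_{6}  ⇒ sig = (3;(1,1))
  P={1,3,4,9}:  v_{1} + v_{3} + v_{4} + v_{9} = 0  ⇒ sig = (4;())
  P={1,4,5,6}:  v_{1} + v_{4} + v_{5} + v_{6} = v_{7}  ⇒ sig = (4;(1))
  P={2,3,4,9}:  v_{2} + v_{3} + v_{4} + v_{9} = v_{8}  ⇒ sig = (4;(1))
  P={2,3,5,9}:  v_{2} + v_{3} + v_{5} + v_{9} = v_{12}  ⇒ sig = (4;(1))
  P={2,3,4,11}:  v_{2} + v_{3} + v_{4} + v_{11} = 2·v_{8} + v_{10}  ⇒ sig = (4;(1,2))

Sorted signature multiset PRS(X):
    |P|=2: 16 collections, coeffs (), (), (1), (1,1), (1,1), (1,1), (1,1), (1,1,1), (1,1,1), (1,1,1), (1,1,1), (1,1,1), (1,1,1), (1,1,1,2), (1,1,1,2), (2)
    |P|=3: 3 collections, coeffs (1), (1,1), (1,1)
    |P|=4: 5 collections, coeffs (), (1), (1), (1), (1,2)


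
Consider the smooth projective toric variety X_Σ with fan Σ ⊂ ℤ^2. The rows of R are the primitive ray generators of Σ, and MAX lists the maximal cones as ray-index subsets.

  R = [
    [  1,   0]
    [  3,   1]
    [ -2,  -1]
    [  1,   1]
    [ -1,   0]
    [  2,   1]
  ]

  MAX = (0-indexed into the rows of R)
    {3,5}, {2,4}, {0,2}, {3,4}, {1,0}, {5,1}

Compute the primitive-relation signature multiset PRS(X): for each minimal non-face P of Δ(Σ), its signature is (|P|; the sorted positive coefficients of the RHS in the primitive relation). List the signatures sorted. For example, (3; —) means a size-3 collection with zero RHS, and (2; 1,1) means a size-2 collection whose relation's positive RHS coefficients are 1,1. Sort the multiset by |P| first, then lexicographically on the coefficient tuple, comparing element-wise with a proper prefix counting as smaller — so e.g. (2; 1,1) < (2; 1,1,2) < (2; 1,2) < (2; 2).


Primitive collections (9):

  • {0,4}:  v_{0} + v_{4} = 0 ; sig = (2; —)
  • {2,5}:  v_{2} + v_{5} = 0 ; sig = (2; —)
  • {0,3}:  v_{0} + v_{3} = v_{5} ; sig = (2; 1)
  • {0,5}:  v_{0} + v_{5} = v_{1} ; sig = (2; 1)
  • {1,2}:  v_{1} + v_{2} = v_{0} ; sig = (2; 1)
  • {1,4}:  v_{1} + v_{4} = v_{5} ; sig = (2; 1)
  • {2,3}:  v_{2} + v_{3} = v_{4} ; sig = (2; 1)
  • {4,5}:  v_{4} + v_{5} = v_{3} ; sig = (2; 1)
  • {1,3}:  v_{1} + v_{3} = 2·v_{5} ; sig = (2; 2)

Signatures (|P|; sorted positive RHS coefficients), sorted:
    |P|=2: 9 collections, coeffs (), (), (1), (1), (1), (1), (1), (1), (2)


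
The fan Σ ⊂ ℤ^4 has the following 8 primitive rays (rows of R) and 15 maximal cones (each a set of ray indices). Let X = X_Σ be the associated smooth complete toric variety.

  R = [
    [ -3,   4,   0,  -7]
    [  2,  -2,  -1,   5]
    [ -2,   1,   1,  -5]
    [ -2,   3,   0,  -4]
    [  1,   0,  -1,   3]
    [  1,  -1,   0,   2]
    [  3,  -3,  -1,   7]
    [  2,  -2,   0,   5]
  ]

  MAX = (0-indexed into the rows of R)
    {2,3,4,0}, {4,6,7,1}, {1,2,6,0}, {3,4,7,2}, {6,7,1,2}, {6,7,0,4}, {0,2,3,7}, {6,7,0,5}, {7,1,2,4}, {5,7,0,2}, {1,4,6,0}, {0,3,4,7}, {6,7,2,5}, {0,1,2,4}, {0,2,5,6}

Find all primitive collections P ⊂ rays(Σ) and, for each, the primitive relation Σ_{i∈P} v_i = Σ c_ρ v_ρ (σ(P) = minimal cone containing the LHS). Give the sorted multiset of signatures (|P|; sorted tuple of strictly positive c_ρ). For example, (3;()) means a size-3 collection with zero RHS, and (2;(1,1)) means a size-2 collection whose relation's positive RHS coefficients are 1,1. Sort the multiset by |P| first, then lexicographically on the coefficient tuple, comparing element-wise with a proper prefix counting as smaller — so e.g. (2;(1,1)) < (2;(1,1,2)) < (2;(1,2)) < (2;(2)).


Δ(Σ) — 8 vertices, 9 min non-faces:

  • {1,5}:  v_{1} + v_{5} = v_{6}  so sig = (2;(1))
  • {3,6}:  v_{3} + v_{6} = v_{4}  so sig = (2;(1))
  • {3,5}:  v_{3} + v_{5} = v_{0} + v_{7}  so sig = (2;(1,1))
  • {4,5}:  v_{4} + v_{5} = v_{0} + v_{6} + v_{7}  so sig = (2;(1,1,1))
  • {1,3}:  v_{1} + v_{3} = v_{2} + 2·v_{4}  so sig = (2;(1,2))
  • {0,1,7}:  v_{0} + v_{1} + v_{7} = v_{4}  so sig = (3;(1))
  • {2,4,6}:  v_{2} + v_{4} + v_{6} = v_{1}  so sig = (3;(1))
  • {0,2,6,7}:  v_{0} + v_{2} + v_{6} + v_{7} = 0  so sig = (4;())
  • {0,2,4,7}:  v_{0} + v_{2} + v_{4} + v_{7} = v_{3}  so sig = (4;(1))

Signatures (|P|; sorted positive RHS coefficients), sorted:
    |P|=2: 5 collections, coeffs (1), (1), (1,1), (1,1,1), (1,2)
    |P|=3: 2 collections, coeffs (1), (1)
    |P|=4: 2 collections, coeffs (), (1)


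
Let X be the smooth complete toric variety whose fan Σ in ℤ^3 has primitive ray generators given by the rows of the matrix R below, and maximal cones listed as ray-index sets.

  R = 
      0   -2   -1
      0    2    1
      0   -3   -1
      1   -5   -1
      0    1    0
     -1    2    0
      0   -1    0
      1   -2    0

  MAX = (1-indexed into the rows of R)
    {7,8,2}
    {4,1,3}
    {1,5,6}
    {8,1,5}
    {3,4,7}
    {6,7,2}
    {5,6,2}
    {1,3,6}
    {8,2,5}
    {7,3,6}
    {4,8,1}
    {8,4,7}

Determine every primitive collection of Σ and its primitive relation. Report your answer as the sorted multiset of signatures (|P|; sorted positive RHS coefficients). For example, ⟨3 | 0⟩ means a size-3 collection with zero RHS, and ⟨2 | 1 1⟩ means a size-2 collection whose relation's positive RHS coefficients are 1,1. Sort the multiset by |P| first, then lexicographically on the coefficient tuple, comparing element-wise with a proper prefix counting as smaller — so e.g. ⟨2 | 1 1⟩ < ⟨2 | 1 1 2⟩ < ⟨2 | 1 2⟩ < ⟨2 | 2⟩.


Primitive collections (10):

  P = {1,2}:  v_{1} + v_{2} = 0  ⟹  sig = ⟨2 | 0⟩
  P = {5,7}:  v_{5} + v_{7} = 0  ⟹  sig = ⟨2 | 0⟩
  P = {6,8}:  v_{6} + v_{8} = 0  ⟹  sig = ⟨2 | 0⟩
  P = {1,7}:  v_{1} + v_{7} = v_{3}  ⟹  sig = ⟨2 | 1⟩
  P = {2,3}:  v_{2} + v_{3} = v_{7}  ⟹  sig = ⟨2 | 1⟩
  P = {3,5}:  v_{3} + v_{5} = v_{1}  ⟹  sig = ⟨2 | 1⟩
  P = {3,8}:  v_{3} + v_{8} = v_{4}  ⟹  sig = ⟨2 | 1⟩
  P = {4,6}:  v_{4} + v_{6} = v_{3}  ⟹  sig = ⟨2 | 1⟩
  P = {2,4}:  v_{2} + v_{4} = v_{7} + v_{8}  ⟹  sig = ⟨2 | 1 1⟩
  P = {4,5}:  v_{4} + v_{5} = v_{1} + v_{8}  ⟹  sig = ⟨2 | 1 1⟩

Sorted signature multiset PRS(X):
[⟨2 | 0⟩, ⟨2 | 0⟩, ⟨2 | 0⟩, ⟨2 | 1⟩, ⟨2 | 1⟩, ⟨2 | 1⟩, ⟨2 | 1⟩, ⟨2 | 1⟩, ⟨2 | 1 1⟩, ⟨2 | 1 1⟩]


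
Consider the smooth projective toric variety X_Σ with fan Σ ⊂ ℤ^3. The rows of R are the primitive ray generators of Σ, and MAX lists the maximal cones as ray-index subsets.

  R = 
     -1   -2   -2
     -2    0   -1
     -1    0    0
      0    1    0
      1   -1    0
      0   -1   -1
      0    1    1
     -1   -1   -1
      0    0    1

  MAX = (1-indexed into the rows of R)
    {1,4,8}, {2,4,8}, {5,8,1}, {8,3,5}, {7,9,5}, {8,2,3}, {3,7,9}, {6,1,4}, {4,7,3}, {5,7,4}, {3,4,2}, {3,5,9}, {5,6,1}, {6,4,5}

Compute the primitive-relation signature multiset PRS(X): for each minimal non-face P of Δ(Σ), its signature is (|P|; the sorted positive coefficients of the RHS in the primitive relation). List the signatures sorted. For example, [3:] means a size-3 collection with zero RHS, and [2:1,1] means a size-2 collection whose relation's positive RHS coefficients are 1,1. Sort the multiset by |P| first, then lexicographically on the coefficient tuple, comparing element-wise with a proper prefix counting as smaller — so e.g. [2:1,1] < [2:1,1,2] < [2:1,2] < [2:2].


|primitive collections| = 20. Relations:

  P = {6,7}:  v_{6} + v_{7} = 0  ⇒ sig = [2:]
  P = {1,7}:  v_{1} + v_{7} = v_{8}  ⇒ sig = [2:1]
  P = {2,5}:  v_{2} + v_{5} = v_{8}  ⇒ sig = [2:1]
  P = {3,6}:  v_{3} + v_{6} = v_{8}  ⇒ sig = [2:1]
  P = {4,9}:  v_{4} + v_{9} = v_{7}  ⇒ sig = [2:1]
  P = {6,8}:  v_{6} + v_{8} = v_{1}  ⇒ sig = [2:1]
  P = {7,8}:  v_{7} + v_{8} = v_{3}  ⇒ sig = [2:1]
  P = {6,9}:  v_{6} + v_{9} = v_{3} + v_{5}  ⇒ sig = [2:1,1]
  P = {1,9}:  v_{1} + v_{9} = v_{3} + v_{5} + v_{8}  ⇒ sig = [2:1,1,1]
  P = {2,6}:  v_{2} + v_{6} = v_{4} + 2·v_{8}  ⇒ sig = [2:1,2]
  P = {2,7}:  v_{2} + v_{7} = 2·v_{3} + v_{4}  ⇒ sig = [2:1,2]
  P = {8,9}:  v_{8} + v_{9} = 2·v_{3} + v_{5}  ⇒ sig = [2:1,2]
  P = {1,2}:  v_{1} + v_{2} = v_{4} + 3·v_{8}  ⇒ sig = [2:1,3]
  P = {1,3}:  v_{1} + v_{3} = 2·v_{8}  ⇒ sig = [2:2]
  P = {2,9}:  v_{2} + v_{9} = 2·v_{3}  ⇒ sig = [2:2]
  P = {3,4,5}:  v_{3} + v_{4} + v_{5} = 0  ⇒ sig = [3:]
  P = {3,4,8}:  v_{3} + v_{4} + v_{8} = v_{2}  ⇒ sig = [3:1]
  P = {3,5,7}:  v_{3} + v_{5} + v_{7} = v_{9}  ⇒ sig = [3:1]
  P = {4,5,8}:  v_{4} + v_{5} + v_{8} = v_{6}  ⇒ sig = [3:1]
  P = {1,4,5}:  v_{1} + v_{4} + v_{5} = 2·v_{6}  ⇒ sig = [3:2]

Sorted signature multiset PRS(X):
    |P|=2: 15 collections, coeffs (), (1), (1), (1), (1), (1), (1), (1,1), (1,1,1), (1,2), (1,2), (1,2), (1,3), (2), (2)
    |P|=3: 5 collections, coeffs (), (1), (1), (1), (2)


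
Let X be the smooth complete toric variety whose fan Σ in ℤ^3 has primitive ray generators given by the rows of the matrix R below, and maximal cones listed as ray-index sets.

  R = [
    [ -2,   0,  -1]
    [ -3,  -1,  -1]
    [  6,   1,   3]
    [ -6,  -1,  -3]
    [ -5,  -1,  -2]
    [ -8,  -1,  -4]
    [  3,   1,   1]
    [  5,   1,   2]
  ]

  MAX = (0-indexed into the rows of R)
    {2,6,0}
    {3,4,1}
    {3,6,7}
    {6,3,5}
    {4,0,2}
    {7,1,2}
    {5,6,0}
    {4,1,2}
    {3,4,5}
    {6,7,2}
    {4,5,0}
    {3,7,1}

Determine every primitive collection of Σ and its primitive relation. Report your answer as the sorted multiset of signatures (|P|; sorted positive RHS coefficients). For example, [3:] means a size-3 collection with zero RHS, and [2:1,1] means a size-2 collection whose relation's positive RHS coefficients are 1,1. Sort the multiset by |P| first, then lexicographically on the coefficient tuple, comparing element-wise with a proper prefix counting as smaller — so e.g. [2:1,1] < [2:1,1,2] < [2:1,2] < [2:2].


|primitive collections| = 10. Relations:

  P={1,6}:  v_{1} + v_{6} = 0  ⟹  sig = [2:]
  P={2,3}:  v_{2} + v_{3} = 0  ⟹  sig = [2:]
  P={4,7}:  v_{4} + v_{7} = 0  ⟹  sig = [2:]
  P={0,1}:  v_{0} + v_{1} = v_{4}  ⟹  sig = [2:1]
  P={0,3}:  v_{0} + v_{3} = v_{5}  ⟹  sig = [2:1]
  P={0,7}:  v_{0} + v_{7} = v_{6}  ⟹  sig = [2:1]
  P={2,5}:  v_{2} + v_{5} = v_{0}  ⟹  sig = [2:1]
  P={4,6}:  v_{4} + v_{6} = v_{0}  ⟹  sig = [2:1]
  P={1,5}:  v_{1} + v_{5} = v_{3} + v_{4}  ⟹  sig = [2:1,1]
  P={5,7}:  v_{5} + v_{7} = v_{3} + v_{6}  ⟹  sig = [2:1,1]

Hence PRS(X_Σ) =
{ [2:] ×3,  [2:1] ×5,  [2:1,1] ×2 }


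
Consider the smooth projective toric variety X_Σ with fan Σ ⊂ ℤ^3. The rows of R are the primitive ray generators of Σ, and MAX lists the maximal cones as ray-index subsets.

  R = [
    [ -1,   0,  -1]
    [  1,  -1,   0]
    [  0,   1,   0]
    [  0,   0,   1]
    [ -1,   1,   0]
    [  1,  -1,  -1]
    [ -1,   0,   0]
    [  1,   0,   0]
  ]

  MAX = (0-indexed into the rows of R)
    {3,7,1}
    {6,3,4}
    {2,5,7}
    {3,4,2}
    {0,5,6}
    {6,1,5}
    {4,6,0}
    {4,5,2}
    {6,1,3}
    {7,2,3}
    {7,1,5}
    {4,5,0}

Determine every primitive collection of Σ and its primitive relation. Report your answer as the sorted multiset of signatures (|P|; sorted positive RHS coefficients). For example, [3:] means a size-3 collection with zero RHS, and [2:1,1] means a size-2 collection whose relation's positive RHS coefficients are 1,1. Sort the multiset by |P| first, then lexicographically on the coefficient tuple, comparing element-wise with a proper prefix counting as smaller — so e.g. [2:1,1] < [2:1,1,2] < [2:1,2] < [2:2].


Minimal non-faces — 11 found among 8 rays, 12 max cones:

  P={1,4}:  v_{1} + v_{4} = 0  ⇒ sig = [2:]
  P={6,7}:  v_{6} + v_{7} = 0  ⇒ sig = [2:]
  P={0,3}:  v_{0} + v_{3} = v_{6}  ⇒ sig = [2:1]
  P={1,2}:  v_{1} + v_{2} = v_{7}  ⇒ sig = [2:1]
  P={2,6}:  v_{2} + v_{6} = v_{4}  ⇒ sig = [2:1]
  P={3,5}:  v_{3} + v_{5} = v_{1}  ⇒ sig = [2:1]
  P={4,7}:  v_{4} + v_{7} = v_{2}  ⇒ sig = [2:1]
  P={0,1}:  v_{0} + v_{1} = v_{5} + v_{6}  ⇒ sig = [2:1,1]
  P={0,7}:  v_{0} + v_{7} = v_{4} + v_{5}  ⇒ sig = [2:1,1]
  P={0,2}:  v_{0} + v_{2} = 2·v_{4} + v_{5}  ⇒ sig = [2:1,2]
  P={4,5,6}:  v_{4} + v_{5} + v_{6} = v_{0}  ⇒ sig = [3:1]

Sorted signature multiset PRS(X):
{ [2:] ×2,  [2:1] ×5,  [2:1,1] ×2,  [2:1,2],  [3:1] }


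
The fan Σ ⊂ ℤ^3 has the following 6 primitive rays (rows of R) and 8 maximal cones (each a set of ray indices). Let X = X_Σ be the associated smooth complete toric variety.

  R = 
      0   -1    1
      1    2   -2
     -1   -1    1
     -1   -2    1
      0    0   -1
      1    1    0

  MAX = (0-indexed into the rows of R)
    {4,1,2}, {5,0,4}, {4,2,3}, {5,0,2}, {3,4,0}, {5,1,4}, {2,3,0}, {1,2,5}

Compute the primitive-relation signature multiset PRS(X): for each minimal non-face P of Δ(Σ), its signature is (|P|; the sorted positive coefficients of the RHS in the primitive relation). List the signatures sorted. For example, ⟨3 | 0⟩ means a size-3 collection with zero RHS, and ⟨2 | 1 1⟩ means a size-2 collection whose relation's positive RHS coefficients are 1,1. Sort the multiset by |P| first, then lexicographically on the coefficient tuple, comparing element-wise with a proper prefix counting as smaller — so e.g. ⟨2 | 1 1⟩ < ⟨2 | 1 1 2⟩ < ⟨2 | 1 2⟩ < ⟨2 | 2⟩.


5 minimal non-faces of Δ(Σ) (on 6 rays):

  {1,3}:  v_{1} + v_{3} = v_{4}  ⟹  sig = ⟨2 | 1⟩
  {3,5}:  v_{3} + v_{5} = v_{0}  ⟹  sig = ⟨2 | 1⟩
  {0,1}:  v_{0} + v_{1} = v_{4} + v_{5}  ⟹  sig = ⟨2 | 1 1⟩
  {2,4,5}:  v_{2} + v_{4} + v_{5} = 0  ⟹  sig = ⟨3 | 0⟩
  {0,2,4}:  v_{0} + v_{2} + v_{4} = v_{3}  ⟹  sig = ⟨3 | 1⟩

Signatures (|P|; sorted positive RHS coefficients), sorted:
    ⟨2 | 1⟩
    ⟨2 | 1⟩
    ⟨2 | 1 1⟩
    ⟨3 | 0⟩
    ⟨3 | 1⟩


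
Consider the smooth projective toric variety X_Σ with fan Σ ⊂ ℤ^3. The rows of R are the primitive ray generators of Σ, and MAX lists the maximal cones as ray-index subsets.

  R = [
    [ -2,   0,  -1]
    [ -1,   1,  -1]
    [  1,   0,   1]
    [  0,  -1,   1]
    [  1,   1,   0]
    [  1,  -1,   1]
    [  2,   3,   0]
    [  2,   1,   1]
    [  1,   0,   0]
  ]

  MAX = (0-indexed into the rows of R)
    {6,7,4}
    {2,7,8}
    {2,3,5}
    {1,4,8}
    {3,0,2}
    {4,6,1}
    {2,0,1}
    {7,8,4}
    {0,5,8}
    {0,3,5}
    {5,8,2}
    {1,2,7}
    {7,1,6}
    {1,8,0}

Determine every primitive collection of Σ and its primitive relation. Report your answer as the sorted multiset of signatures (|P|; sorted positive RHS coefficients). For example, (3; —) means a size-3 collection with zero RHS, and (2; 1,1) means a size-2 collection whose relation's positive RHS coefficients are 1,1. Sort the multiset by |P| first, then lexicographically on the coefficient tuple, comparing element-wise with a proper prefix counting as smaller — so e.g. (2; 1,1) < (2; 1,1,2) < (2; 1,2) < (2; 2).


Σ has 20 primitive collections:

  • {1,5}:  v_{1} + v_{5} = 0 ; sig = (2; —)
  • {0,4}:  v_{0} + v_{4} = v_{1} ; sig = (2; 1)
  • {2,4}:  v_{2} + v_{4} = v_{7} ; sig = (2; 1)
  • {3,4}:  v_{3} + v_{4} = v_{2} ; sig = (2; 1)
  • {3,8}:  v_{3} + v_{8} = v_{5} ; sig = (2; 1)
  • {0,7}:  v_{0} + v_{7} = v_{1} + v_{2} ; sig = (2; 1,1)
  • {1,3}:  v_{1} + v_{3} = v_{0} + v_{2} ; sig = (2; 1,1)
  • {4,5}:  v_{4} + v_{5} = v_{2} + v_{8} ; sig = (2; 1,1)
  • {5,6}:  v_{5} + v_{6} = v_{4} + v_{7} ; sig = (2; 1,1)
  • {3,6}:  v_{3} + v_{6} = v_{1} + v_{2} + v_{7} ; sig = (2; 1,1,1)
  • {0,6}:  v_{0} + v_{6} = 2·v_{1} + v_{7} ; sig = (2; 1,2)
  • {2,6}:  v_{2} + v_{6} = v_{1} + 2·v_{7} ; sig = (2; 1,2)
  • {5,7}:  v_{5} + v_{7} = 2·v_{2} + v_{8} ; sig = (2; 1,2)
  • {3,7}:  v_{3} + v_{7} = 2·v_{2} ; sig = (2; 2)
  • {6,8}:  v_{6} + v_{8} = 3·v_{4} ; sig = (2; 3)
  • {0,2,8}:  v_{0} + v_{2} + v_{8} = 0 ; sig = (3; —)
  • {0,2,5}:  v_{0} + v_{2} + v_{5} = v_{3} ; sig = (3; 1)
  • {1,2,8}:  v_{1} + v_{2} + v_{8} = v_{4} ; sig = (3; 1)
  • {1,4,7}:  v_{1} + v_{4} + v_{7} = v_{6} ; sig = (3; 1)
  • {1,7,8}:  v_{1} + v_{7} + v_{8} = 2·v_{4} ; sig = (3; 2)

Sorted signature multiset PRS(X):
[(2; —), (2; 1), (2; 1), (2; 1), (2; 1), (2; 1,1), (2; 1,1), (2; 1,1), (2; 1,1), (2; 1,1,1), (2; 1,2), (2; 1,2), (2; 1,2), (2; 2), (2; 3), (3; —), (3; 1), (3; 1), (3; 1), (3; 2)]
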